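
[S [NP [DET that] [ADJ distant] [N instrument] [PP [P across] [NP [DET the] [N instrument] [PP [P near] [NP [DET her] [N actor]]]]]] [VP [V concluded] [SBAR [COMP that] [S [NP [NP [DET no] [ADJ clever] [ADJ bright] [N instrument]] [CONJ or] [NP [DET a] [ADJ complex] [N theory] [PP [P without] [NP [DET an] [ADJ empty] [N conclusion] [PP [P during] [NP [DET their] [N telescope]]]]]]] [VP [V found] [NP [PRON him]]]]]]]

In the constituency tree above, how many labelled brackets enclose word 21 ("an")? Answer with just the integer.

9

The word sits inside DET, which is inside NP, inside PP, inside NP, inside NP, inside S, inside SBAR, inside VP, inside S — 9 brackets in all.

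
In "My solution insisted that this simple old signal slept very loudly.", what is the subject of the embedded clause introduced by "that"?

"this simple old signal" is the NP that combines with the VP headed by "slept" to form the embedded clause introduced by "that" — the subject.

this simple old signal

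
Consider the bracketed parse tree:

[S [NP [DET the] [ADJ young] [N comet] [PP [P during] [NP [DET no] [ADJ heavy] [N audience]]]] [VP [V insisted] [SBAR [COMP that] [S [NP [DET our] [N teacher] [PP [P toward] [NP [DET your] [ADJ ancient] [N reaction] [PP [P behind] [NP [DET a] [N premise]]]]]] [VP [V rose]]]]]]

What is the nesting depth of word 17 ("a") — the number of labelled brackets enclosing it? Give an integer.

10

Path from the root down to the word: S → VP → SBAR → S → NP → PP → NP → PP → NP → DET. That is 10 enclosing brackets.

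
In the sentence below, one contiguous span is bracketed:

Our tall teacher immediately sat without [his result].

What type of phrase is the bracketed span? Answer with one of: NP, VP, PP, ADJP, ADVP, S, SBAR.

NP

The span is built around the noun "result" — a noun phrase (NP).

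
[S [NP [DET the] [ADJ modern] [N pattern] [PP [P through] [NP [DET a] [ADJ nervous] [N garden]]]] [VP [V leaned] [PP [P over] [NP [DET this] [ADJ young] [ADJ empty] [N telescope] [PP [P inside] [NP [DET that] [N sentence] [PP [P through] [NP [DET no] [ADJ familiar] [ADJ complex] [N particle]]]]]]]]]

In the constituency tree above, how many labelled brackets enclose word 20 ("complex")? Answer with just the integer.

9

Counting open brackets not yet closed at "complex": [S [VP [PP [NP [PP [NP [PP [NP [ADJ = 9.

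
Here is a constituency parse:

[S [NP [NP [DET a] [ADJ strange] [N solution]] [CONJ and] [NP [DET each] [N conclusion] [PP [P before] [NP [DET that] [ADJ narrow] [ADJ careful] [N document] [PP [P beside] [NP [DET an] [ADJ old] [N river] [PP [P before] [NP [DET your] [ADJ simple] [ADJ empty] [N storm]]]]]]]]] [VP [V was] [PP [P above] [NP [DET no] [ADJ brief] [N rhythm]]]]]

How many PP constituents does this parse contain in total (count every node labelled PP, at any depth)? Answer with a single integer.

4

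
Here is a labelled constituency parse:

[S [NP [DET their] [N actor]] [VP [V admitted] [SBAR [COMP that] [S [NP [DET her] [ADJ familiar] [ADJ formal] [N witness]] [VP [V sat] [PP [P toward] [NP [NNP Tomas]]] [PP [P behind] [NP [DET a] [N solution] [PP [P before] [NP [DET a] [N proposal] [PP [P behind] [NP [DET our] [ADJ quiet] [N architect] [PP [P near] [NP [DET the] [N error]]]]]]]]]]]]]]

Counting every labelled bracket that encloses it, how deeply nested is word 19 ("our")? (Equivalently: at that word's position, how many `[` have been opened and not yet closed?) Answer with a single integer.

12

Counting open brackets not yet closed at "our": [S [VP [SBAR [S [VP [PP [NP [PP [NP [PP [NP [DET = 12.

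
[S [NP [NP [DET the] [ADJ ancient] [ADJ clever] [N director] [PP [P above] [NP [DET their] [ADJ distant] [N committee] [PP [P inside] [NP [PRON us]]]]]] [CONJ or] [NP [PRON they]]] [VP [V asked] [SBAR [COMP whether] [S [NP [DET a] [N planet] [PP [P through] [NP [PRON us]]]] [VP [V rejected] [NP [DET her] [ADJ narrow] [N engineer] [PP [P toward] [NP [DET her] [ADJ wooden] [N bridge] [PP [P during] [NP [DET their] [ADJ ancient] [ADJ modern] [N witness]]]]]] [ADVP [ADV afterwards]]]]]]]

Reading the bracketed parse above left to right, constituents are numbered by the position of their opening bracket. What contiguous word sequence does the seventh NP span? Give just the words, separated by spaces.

The NP opening brackets appear, in order, over: "the ancient clever director above their distant committee inside us or they"; "the ancient clever director above their distant committee inside us"; "their distant committee inside us"; "us"; "they"; "a planet through us"; "us"; "her narrow engineer toward her wooden bridge during their ancient modern witness"; "her wooden bridge during their ancient modern witness"; "their ancient modern witness". The seventh one spans "us".

us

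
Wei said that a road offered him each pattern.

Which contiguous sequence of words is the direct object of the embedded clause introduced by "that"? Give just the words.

each pattern

"offered" heads the VP of the embedded clause introduced by "that", and "each pattern" is its direct object.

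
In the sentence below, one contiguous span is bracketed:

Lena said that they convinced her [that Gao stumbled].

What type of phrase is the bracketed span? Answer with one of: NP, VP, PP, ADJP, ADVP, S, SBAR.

SBAR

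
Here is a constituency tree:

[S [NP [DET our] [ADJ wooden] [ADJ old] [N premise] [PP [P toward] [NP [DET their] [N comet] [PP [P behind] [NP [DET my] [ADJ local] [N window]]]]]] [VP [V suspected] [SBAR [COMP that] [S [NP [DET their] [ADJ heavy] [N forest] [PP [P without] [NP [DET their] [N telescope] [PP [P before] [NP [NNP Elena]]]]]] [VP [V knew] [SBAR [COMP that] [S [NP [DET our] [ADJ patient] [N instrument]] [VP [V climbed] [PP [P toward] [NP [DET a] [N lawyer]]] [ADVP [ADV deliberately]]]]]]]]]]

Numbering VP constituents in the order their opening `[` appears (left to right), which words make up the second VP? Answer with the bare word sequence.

Opening `[VP` markers occur at word positions 12, 22, 27; the second of these opens the constituent [VP knew that our patient instrument climbed toward a lawyer deliberately].

knew that our patient instrument climbed toward a lawyer deliberately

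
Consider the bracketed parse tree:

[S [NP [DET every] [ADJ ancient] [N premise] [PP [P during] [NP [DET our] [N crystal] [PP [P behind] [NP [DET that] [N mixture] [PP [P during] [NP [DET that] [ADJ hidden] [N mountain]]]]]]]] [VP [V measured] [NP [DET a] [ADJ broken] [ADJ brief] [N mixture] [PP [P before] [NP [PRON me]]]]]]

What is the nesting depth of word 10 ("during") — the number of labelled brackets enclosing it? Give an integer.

8

Path from the root down to the word: S → NP → PP → NP → PP → NP → PP → P. That is 8 enclosing brackets.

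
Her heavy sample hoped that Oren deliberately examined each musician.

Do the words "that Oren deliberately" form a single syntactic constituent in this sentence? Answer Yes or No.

No

The sequence begins inside the complementizer "that" and ends inside the clause "Oren deliberately examined each musician"; it crosses a phrase boundary, so no single node in the tree spans exactly those words.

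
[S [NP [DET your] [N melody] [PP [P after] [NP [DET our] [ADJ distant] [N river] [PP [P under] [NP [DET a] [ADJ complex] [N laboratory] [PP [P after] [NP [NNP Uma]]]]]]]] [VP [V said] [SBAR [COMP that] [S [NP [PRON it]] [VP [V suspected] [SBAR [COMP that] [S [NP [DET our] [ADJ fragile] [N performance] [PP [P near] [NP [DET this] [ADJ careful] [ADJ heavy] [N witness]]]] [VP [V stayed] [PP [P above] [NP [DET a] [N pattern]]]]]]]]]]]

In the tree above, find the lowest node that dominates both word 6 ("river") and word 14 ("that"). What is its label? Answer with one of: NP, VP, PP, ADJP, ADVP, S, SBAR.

S

Both words fall inside [S your melody after our distant river under a complex laboratory after Uma said that it suspected that our fragile performance near this careful heavy witness stayed above a pattern] (words 1–29), and no smaller constituent contains them both. Label: S.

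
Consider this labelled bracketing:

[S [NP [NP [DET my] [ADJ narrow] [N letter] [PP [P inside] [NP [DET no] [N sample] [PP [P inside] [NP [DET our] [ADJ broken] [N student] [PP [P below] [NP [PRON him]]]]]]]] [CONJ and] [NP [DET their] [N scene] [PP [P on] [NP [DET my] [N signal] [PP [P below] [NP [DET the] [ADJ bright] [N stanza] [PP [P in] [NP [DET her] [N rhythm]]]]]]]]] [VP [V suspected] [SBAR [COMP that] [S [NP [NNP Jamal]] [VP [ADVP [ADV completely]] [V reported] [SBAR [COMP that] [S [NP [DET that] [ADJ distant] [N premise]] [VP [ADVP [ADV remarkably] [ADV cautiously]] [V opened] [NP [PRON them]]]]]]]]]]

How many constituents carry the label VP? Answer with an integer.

The VP constituents are: [VP suspected that Jamal completely reported that that distant premise remarkably cautiously opened them]; [VP completely reported that that distant premise remarkably cautiously opened them]; [VP remarkably cautiously opened them]. Total: 3.

3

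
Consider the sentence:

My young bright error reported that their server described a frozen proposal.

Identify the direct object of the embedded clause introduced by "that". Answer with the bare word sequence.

a frozen proposal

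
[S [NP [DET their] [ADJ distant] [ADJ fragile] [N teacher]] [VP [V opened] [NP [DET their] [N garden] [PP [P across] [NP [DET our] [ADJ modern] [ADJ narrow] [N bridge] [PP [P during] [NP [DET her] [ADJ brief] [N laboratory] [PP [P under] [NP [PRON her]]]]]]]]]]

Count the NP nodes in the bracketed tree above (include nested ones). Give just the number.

Listing each NP by its span: [NP their distant fragile teacher]; [NP their garden across our modern narrow bridge during her brief laboratory under her]; [NP our modern narrow bridge during her brief laboratory under her]; [NP her brief laboratory under her]; [NP her] — that makes 5.

5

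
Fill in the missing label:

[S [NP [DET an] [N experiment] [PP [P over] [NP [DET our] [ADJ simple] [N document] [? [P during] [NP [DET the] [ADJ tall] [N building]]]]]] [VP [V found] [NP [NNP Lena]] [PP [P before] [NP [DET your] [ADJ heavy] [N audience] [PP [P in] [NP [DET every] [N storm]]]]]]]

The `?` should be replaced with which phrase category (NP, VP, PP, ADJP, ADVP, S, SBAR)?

PP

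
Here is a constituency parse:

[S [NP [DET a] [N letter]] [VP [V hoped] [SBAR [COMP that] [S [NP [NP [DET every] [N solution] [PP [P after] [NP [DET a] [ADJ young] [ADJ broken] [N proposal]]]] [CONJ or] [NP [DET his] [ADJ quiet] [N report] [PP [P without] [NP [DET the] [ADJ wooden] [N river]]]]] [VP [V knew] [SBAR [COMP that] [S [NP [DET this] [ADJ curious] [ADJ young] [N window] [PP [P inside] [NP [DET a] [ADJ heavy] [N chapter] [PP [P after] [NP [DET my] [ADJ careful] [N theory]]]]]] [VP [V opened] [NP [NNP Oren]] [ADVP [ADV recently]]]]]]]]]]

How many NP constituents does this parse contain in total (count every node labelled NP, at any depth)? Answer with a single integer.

Scanning left to right, an opening `[NP` appears at word positions 1, 5, 5, 8, 13, 17, 22, 27, 31, 35 — 10 in total.

10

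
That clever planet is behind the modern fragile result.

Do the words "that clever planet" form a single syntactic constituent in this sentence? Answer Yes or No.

Yes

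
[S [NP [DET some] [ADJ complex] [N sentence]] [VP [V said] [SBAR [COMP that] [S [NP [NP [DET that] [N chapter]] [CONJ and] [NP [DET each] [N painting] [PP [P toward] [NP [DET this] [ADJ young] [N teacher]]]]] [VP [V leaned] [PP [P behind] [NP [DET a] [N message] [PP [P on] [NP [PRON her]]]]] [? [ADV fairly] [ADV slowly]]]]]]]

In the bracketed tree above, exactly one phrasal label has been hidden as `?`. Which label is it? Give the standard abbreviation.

A constituent whose immediate children are ADV 'fairly', ADV 'slowly' is an adverb phrase: ADVP.

ADVP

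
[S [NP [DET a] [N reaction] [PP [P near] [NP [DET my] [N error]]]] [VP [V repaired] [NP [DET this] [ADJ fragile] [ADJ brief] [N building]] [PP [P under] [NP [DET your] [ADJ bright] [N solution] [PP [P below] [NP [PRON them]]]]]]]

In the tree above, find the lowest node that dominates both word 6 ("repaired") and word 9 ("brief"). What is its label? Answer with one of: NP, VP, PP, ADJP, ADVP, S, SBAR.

Both words fall inside [VP repaired this fragile brief building under your bright solution below them] (words 6–16), and no smaller constituent contains them both. Label: VP.

VP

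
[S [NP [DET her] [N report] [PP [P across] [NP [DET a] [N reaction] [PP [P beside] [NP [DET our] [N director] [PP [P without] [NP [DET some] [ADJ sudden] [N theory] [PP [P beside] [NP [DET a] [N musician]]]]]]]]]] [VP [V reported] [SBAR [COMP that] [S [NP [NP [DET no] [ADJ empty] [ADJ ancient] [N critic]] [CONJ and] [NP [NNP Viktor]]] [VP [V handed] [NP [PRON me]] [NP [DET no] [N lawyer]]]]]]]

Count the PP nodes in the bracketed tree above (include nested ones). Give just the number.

4

Scanning left to right, an opening `[PP` appears at word positions 3, 6, 9, 13 — 4 in total.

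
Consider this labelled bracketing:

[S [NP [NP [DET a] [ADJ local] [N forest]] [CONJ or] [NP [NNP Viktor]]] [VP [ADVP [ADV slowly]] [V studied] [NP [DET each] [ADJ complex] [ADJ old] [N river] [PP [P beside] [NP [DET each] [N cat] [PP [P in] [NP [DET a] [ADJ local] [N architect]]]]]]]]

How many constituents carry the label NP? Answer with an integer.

Scanning left to right, an opening `[NP` appears at word positions 1, 1, 5, 8, 13, 16 — 6 in total.

6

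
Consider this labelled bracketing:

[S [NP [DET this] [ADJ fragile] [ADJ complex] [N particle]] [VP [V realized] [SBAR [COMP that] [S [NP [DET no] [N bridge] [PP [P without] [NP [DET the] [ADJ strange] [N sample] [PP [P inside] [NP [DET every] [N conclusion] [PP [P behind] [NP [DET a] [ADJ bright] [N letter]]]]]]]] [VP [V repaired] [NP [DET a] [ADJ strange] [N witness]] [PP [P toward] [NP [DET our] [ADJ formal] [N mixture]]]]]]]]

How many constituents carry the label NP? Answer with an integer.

7

The NP constituents are: [NP this fragile complex particle]; [NP no bridge without the strange sample inside every conclusion behind a bright letter]; [NP the strange sample inside every conclusion behind a bright letter]; [NP every conclusion behind a bright letter]; [NP a bright letter]; [NP a strange witness] …. Total: 7.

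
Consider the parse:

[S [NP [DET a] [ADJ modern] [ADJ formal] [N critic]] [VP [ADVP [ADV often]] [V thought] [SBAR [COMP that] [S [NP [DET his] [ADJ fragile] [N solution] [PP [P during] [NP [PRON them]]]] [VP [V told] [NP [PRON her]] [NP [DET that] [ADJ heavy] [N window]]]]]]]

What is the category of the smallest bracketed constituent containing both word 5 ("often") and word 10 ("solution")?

The smallest bracket enclosing both words is [VP often thought that his fragile solution during them told her that heavy window], so the label is VP.

VP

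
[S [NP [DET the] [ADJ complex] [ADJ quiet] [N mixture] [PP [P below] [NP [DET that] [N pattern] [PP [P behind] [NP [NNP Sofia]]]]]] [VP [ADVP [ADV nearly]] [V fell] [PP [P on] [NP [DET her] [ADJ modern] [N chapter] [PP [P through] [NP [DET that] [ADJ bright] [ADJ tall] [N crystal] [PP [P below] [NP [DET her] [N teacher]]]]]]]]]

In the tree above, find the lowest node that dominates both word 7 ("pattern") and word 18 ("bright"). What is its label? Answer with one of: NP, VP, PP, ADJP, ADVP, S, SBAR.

S

Both words fall inside [S the complex quiet mixture below that pattern behind Sofia nearly fell on her modern chapter through that bright tall crystal below her teacher] (words 1–23), and no smaller constituent contains them both. Label: S.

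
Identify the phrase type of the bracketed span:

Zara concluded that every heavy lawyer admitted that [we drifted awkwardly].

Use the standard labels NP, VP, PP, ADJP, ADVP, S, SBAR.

S

"drifted" is the head of the bracketed span, so the span is a clause: S.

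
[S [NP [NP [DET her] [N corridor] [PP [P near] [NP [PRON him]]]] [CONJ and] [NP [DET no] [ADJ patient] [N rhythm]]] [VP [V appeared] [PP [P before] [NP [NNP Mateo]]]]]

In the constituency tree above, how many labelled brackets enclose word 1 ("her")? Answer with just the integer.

4

The word sits inside DET, which is inside NP, inside NP, inside S — 4 brackets in all.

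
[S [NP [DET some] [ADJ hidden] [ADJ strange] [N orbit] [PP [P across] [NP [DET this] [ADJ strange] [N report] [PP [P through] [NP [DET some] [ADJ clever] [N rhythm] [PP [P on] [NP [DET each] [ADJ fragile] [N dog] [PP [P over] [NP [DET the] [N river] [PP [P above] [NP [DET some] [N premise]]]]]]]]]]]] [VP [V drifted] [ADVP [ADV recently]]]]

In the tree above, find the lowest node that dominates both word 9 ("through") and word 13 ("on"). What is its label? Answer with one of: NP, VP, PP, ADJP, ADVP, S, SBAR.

Both words fall inside [PP through some clever rhythm on each fragile dog over the river above some premise] (words 9–22), and no smaller constituent contains them both. Label: PP.

PP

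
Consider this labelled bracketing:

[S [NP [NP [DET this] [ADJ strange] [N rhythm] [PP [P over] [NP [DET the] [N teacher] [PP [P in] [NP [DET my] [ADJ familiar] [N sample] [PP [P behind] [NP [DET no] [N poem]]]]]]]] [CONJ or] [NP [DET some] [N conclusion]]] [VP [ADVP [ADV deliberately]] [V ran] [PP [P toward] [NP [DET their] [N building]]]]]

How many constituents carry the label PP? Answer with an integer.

4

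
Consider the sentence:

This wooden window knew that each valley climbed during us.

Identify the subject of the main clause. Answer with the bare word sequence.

In the main clause the verb is "knew"; the NP preceding it, "this wooden window", is the subject.

this wooden window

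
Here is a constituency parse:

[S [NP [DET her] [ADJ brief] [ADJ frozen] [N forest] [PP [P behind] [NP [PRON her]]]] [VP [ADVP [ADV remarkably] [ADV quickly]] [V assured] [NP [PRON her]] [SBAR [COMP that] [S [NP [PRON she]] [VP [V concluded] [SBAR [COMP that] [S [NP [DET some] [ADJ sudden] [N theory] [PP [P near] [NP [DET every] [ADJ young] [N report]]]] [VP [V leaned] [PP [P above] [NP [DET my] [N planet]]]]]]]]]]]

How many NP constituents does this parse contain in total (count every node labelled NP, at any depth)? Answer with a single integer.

7

Scanning left to right, an opening `[NP` appears at word positions 1, 6, 10, 12, 15, 19, 24 — 7 in total.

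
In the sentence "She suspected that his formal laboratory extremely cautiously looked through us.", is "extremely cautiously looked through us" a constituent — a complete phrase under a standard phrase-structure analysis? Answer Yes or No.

Yes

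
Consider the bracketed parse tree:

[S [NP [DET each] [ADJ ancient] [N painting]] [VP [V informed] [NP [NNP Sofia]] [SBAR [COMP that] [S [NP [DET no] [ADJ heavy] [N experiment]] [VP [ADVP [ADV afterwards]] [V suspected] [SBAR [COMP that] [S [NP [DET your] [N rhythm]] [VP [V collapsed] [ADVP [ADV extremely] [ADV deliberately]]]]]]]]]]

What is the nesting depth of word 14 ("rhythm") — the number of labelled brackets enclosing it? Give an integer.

9

Path from the root down to the word: S → VP → SBAR → S → VP → SBAR → S → NP → N. That is 9 enclosing brackets.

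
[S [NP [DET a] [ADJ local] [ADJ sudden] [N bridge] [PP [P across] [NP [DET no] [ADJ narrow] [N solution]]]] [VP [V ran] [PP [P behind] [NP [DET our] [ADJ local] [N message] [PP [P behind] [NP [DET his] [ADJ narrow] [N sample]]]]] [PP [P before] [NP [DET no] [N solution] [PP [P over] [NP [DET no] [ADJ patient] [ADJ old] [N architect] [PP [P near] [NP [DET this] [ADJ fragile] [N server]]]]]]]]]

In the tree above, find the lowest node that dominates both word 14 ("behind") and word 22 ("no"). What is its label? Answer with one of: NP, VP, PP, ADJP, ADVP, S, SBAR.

VP

The smallest bracket enclosing both words is [VP ran behind our local message behind his narrow sample before no solution over no patient old architect near this fragile server], so the label is VP.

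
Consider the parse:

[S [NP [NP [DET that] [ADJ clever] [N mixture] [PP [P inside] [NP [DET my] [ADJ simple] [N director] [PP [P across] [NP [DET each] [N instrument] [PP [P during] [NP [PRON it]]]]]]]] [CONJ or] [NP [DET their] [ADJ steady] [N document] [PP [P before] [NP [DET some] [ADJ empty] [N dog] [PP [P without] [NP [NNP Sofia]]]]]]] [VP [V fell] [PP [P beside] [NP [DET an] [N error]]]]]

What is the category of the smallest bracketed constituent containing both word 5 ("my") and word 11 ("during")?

NP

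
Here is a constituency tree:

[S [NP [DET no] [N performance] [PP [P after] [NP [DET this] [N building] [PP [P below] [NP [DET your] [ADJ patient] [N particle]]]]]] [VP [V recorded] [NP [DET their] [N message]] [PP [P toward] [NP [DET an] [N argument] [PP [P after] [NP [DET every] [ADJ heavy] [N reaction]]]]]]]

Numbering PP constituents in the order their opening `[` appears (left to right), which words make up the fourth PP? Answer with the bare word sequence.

after every heavy reaction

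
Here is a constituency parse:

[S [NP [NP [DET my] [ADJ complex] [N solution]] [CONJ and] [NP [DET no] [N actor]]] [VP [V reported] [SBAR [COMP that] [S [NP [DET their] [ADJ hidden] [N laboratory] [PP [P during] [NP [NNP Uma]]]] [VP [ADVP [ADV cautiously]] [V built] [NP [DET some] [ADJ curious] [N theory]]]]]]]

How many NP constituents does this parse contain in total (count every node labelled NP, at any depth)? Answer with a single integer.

Scanning left to right, an opening `[NP` appears at word positions 1, 1, 5, 9, 13, 16 — 6 in total.

6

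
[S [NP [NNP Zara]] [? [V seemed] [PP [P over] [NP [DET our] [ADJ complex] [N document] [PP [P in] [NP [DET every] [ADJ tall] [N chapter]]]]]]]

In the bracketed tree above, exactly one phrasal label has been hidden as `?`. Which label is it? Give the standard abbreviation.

VP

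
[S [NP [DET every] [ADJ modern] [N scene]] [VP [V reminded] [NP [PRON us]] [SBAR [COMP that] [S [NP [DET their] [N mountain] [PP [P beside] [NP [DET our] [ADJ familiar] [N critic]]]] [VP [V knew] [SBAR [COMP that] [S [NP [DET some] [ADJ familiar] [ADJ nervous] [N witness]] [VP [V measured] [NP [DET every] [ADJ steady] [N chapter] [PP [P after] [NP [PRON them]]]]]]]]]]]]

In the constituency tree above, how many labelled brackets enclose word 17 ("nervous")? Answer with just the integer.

9

The word sits inside ADJ, which is inside NP, inside S, inside SBAR, inside VP, inside S, inside SBAR, inside VP, inside S — 9 brackets in all.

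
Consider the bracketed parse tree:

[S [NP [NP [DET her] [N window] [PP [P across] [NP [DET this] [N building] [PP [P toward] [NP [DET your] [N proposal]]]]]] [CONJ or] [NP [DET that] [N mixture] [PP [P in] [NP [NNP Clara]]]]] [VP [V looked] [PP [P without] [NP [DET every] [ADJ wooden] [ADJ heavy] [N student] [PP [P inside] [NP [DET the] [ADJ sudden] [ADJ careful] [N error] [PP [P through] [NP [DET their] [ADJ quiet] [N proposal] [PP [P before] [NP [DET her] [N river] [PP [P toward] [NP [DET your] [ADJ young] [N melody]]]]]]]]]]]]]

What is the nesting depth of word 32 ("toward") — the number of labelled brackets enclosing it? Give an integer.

12

The word sits inside P, which is inside PP, inside NP, inside PP, inside NP, inside PP, inside NP, inside PP, inside NP, inside PP, inside VP, inside S — 12 brackets in all.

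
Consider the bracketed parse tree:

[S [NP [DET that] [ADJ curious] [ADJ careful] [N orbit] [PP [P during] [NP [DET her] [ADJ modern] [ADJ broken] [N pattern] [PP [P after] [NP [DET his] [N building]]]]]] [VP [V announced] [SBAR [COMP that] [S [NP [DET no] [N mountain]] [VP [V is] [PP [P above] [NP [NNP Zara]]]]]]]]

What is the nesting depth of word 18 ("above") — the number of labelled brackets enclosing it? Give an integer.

Counting open brackets not yet closed at "above": [S [VP [SBAR [S [VP [PP [P = 7.

7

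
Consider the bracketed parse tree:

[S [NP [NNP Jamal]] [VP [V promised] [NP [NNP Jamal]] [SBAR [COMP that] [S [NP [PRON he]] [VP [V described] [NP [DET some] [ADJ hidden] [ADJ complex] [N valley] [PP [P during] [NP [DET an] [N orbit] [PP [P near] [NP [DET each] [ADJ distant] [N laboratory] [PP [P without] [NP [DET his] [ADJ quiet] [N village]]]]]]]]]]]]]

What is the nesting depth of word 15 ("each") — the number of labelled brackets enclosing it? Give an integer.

11

Path from the root down to the word: S → VP → SBAR → S → VP → NP → PP → NP → PP → NP → DET. That is 11 enclosing brackets.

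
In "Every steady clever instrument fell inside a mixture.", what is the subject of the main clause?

every steady clever instrument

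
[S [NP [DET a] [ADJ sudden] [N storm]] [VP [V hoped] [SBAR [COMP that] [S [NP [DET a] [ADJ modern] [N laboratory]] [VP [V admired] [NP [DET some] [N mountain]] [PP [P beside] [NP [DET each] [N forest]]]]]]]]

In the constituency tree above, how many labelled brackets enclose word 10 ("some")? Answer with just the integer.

The word sits inside DET, which is inside NP, inside VP, inside S, inside SBAR, inside VP, inside S — 7 brackets in all.

7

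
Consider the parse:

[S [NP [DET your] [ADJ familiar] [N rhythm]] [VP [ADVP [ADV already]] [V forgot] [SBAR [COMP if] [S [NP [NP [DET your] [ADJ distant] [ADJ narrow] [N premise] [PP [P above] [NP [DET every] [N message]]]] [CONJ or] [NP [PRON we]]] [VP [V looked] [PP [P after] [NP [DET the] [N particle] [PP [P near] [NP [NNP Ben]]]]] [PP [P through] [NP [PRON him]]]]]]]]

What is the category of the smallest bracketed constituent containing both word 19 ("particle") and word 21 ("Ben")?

NP

Word 19 lies under S → VP → SBAR → S → VP → PP → NP → N; word 21 lies under S → VP → SBAR → S → VP → PP → NP → PP → NP → NNP. The lowest shared node is the NP.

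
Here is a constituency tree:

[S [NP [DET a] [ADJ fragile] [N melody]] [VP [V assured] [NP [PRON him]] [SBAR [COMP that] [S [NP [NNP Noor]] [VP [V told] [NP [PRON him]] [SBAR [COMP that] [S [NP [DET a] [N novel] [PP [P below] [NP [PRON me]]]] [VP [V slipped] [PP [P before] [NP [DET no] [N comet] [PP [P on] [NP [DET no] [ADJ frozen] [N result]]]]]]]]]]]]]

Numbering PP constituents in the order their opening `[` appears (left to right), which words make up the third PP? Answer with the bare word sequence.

on no frozen result

The PP opening brackets appear, in order, over: "below me"; "before no comet on no frozen result"; "on no frozen result". The third one spans "on no frozen result".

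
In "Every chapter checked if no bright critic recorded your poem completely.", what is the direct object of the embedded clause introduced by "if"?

your poem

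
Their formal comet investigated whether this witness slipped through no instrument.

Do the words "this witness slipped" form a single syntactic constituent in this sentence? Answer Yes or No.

No

The smallest constituent containing the whole sequence is the clause [S this witness slipped through no instrument], but the sequence is only part of it — it straddles the boundary between noun phrase "this witness" and verb phrase "slipped through no instrument".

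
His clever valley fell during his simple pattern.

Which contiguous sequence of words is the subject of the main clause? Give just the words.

his clever valley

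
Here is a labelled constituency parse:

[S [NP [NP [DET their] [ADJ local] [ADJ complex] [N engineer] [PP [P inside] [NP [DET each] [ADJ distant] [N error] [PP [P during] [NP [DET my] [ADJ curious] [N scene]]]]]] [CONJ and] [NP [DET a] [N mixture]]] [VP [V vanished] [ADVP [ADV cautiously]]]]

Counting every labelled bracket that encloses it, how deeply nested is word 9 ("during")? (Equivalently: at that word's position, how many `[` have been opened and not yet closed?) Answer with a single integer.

7

Counting open brackets not yet closed at "during": [S [NP [NP [PP [NP [PP [P = 7.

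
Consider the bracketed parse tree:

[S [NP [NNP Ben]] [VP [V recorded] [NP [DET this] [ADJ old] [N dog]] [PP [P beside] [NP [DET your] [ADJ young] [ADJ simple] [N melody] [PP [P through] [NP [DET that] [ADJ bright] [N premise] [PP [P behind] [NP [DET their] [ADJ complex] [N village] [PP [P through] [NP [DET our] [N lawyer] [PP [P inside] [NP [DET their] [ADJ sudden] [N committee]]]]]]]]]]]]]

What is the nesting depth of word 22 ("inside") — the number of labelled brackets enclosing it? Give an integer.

Counting open brackets not yet closed at "inside": [S [VP [PP [NP [PP [NP [PP [NP [PP [NP [PP [P = 12.

12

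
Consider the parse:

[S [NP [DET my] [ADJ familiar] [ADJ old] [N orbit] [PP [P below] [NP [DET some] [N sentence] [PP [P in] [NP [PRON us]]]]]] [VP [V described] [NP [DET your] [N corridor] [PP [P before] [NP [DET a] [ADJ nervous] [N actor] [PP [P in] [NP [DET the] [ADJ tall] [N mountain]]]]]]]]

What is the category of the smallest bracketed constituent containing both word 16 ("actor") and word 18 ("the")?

NP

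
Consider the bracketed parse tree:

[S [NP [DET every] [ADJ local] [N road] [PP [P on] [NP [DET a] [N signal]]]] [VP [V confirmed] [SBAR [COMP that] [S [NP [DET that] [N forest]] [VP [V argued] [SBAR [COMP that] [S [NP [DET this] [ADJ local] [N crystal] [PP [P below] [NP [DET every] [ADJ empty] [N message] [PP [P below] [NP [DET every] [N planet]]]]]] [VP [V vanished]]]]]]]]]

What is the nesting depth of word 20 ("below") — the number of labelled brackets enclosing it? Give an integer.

Counting open brackets not yet closed at "below": [S [VP [SBAR [S [VP [SBAR [S [NP [PP [NP [PP [P = 12.

12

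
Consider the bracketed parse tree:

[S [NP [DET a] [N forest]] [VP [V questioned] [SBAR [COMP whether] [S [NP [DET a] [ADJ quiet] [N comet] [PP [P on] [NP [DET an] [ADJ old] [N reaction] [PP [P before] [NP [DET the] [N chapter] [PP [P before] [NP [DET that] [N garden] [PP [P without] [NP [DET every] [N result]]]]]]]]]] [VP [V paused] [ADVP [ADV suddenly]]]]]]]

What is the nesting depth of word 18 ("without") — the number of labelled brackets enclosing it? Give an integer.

13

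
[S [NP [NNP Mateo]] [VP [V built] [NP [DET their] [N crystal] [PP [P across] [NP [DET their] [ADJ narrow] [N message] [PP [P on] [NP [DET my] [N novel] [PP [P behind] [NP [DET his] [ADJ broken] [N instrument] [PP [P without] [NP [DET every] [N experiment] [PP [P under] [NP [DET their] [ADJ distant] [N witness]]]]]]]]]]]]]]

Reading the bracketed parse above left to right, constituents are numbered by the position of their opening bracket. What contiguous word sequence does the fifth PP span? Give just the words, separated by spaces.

under their distant witness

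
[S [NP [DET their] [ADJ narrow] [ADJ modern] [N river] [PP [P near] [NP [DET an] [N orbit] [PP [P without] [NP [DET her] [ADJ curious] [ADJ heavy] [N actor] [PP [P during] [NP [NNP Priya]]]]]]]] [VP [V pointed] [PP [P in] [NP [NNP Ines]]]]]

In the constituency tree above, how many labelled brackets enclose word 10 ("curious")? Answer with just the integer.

The word sits inside ADJ, which is inside NP, inside PP, inside NP, inside PP, inside NP, inside S — 7 brackets in all.

7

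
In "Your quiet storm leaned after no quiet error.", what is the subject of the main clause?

your quiet storm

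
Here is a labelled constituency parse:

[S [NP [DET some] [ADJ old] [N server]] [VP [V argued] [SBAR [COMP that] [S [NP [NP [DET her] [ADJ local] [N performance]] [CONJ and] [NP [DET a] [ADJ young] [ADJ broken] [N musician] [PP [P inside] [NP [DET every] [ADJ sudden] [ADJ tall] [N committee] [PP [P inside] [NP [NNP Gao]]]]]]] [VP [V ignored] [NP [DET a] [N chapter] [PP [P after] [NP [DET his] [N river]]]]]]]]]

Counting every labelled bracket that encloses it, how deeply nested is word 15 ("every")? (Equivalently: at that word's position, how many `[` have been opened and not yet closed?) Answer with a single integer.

9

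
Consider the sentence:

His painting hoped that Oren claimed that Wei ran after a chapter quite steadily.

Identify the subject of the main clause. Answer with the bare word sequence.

In the main clause the verb is "hoped"; the NP preceding it, "his painting", is the subject.

his painting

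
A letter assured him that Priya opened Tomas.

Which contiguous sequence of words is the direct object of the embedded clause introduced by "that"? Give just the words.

Tomas

"opened" heads the VP of the embedded clause introduced by "that", and "Tomas" is its direct object.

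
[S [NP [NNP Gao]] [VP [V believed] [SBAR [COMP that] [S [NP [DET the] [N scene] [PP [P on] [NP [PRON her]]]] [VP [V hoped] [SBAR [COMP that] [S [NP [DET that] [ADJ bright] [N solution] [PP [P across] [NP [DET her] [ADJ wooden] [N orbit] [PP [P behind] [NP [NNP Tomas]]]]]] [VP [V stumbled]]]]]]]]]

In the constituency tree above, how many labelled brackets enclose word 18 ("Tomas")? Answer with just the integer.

13

Counting open brackets not yet closed at "Tomas": [S [VP [SBAR [S [VP [SBAR [S [NP [PP [NP [PP [NP [NNP = 13.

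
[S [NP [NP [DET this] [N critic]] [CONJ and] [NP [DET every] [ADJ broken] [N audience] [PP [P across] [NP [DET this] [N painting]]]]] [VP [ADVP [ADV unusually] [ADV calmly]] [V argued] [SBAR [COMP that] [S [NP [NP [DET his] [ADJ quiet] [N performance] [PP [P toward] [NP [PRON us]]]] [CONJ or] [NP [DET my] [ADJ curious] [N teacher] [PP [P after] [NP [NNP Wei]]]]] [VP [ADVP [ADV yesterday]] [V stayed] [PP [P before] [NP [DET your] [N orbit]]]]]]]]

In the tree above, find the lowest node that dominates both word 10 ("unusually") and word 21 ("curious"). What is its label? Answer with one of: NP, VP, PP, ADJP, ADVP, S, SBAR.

VP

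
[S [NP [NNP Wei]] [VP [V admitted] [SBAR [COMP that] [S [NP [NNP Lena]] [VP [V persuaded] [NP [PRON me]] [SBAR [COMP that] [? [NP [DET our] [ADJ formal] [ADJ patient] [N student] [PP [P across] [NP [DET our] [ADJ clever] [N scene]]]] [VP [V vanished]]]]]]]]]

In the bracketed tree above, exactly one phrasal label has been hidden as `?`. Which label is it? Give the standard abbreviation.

S

A constituent whose immediate children are NP, VP is a clause: S.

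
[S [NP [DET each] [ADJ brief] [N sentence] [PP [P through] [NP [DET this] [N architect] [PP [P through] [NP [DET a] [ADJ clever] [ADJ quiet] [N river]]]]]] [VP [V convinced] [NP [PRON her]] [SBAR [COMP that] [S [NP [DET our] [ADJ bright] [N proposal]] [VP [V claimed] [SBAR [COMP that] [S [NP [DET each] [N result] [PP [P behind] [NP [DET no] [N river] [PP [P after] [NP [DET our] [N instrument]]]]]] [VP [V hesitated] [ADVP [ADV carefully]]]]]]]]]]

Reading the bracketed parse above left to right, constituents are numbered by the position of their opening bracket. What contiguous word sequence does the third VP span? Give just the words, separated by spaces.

hesitated carefully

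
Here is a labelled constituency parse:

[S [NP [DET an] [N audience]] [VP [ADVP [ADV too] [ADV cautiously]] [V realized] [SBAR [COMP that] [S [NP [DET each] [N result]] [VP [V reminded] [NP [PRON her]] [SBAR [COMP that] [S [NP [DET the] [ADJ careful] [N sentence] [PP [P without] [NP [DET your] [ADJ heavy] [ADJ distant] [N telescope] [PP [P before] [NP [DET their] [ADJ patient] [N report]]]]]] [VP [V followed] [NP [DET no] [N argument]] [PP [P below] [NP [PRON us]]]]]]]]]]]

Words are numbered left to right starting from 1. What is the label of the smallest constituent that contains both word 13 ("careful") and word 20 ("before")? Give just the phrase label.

NP

Both words fall inside [NP the careful sentence without your heavy distant telescope before their patient report] (words 12–23), and no smaller constituent contains them both. Label: NP.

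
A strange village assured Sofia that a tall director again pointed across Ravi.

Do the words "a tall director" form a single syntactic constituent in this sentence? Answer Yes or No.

Yes

"a tall director" is exactly the noun phrase [NP a tall director], a complete constituent.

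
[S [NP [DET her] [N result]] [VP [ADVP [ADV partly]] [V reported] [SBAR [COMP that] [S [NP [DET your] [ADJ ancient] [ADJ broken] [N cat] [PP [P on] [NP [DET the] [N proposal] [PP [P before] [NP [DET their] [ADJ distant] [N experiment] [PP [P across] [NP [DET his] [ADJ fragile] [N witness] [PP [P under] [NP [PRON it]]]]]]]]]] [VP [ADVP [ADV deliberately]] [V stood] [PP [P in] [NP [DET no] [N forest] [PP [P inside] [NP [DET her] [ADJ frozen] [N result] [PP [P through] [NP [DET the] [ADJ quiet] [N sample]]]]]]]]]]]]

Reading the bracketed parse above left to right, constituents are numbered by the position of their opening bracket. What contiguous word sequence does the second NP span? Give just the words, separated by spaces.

your ancient broken cat on the proposal before their distant experiment across his fragile witness under it

In left-to-right order the NP constituents are "her result"; "your ancient broken cat on the proposal before their distant experiment across his fragile witness under it"; "the proposal before their distant experiment across his fragile witness under it"; "their distant experiment across his fragile witness under it"; "his fragile witness under it"; "it"; "no forest inside her frozen result through the quiet sample"; "her frozen result through the quiet sample"; "the quiet sample". Number 2 is "your ancient broken cat on the proposal before their distant experiment across his fragile witness under it".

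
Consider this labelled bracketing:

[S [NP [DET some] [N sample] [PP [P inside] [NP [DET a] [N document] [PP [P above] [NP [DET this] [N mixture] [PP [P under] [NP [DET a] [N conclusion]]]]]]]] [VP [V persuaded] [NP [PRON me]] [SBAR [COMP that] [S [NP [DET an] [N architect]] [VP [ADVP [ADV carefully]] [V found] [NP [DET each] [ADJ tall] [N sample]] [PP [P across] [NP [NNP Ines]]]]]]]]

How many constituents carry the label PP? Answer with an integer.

The PP constituents are: [PP inside a document above this mixture under a conclusion]; [PP above this mixture under a conclusion]; [PP under a conclusion]; [PP across Ines]. Total: 4.

4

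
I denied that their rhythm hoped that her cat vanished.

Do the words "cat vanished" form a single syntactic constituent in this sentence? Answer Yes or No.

"cat" belongs to the noun phrase "her cat" while "vanished" belongs to the verb phrase "vanished"; a span that runs across that boundary is not a single phrase.

No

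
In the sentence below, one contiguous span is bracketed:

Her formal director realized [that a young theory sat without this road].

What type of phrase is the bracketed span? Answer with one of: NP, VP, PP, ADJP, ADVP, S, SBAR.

The span is built around the complementizer "that" — a subordinate clause (SBAR).

SBAR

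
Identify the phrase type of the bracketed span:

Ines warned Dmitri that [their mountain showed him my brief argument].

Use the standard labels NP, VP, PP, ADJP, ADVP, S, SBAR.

The bracketed span "their mountain showed him my brief argument" is headed by "showed", making it a clause (S).

S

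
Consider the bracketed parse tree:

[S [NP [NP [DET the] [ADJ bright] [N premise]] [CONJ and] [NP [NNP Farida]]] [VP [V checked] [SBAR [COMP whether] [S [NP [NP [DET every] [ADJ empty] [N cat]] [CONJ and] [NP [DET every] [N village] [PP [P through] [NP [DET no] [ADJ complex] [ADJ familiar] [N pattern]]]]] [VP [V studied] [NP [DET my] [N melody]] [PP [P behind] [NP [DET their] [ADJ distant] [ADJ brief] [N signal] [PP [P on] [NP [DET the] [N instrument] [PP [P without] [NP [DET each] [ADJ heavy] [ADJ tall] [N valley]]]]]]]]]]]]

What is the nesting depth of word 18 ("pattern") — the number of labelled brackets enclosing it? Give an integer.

9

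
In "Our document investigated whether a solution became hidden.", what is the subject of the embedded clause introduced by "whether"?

a solution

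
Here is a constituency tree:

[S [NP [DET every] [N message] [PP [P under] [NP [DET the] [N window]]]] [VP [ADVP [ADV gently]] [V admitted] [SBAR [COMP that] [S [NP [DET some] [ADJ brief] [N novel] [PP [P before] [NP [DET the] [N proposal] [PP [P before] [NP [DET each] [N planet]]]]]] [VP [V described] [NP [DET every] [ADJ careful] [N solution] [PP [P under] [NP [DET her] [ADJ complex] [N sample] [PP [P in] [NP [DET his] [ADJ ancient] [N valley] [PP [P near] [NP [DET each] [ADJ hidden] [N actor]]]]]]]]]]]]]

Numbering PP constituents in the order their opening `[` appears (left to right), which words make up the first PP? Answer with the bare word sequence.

under the window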